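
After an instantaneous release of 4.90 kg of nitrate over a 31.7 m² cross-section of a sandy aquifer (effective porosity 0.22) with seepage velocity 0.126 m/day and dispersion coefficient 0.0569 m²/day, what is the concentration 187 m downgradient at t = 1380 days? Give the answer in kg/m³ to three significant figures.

For an instantaneous plane source, C(x,t) = M/(n_e·A·√(4πDt)) · exp(−(x−vt)²/(4Dt)), with n_e·A the pore (flow) area.
Plume center vt = 0.126 × 1380 = 173.88 m, so the well at 187 m is 13.12 m downgradient of the peak.
√(4πDt) = 31.41 m, giving peak height M/(n_e·A·√(4πDt)) = 4.90/(0.22 × 31.7 × 31.41) = 0.02237 kg/m³.
(x−vt)²/(4Dt) = (13.12)²/(4 × 0.0569 × 1380) = 0.5480; exp(−0.5480) = 0.5781.
C = 0.02237 × 0.5781 = 0.0129 kg/m³.

0.0129 kg/m³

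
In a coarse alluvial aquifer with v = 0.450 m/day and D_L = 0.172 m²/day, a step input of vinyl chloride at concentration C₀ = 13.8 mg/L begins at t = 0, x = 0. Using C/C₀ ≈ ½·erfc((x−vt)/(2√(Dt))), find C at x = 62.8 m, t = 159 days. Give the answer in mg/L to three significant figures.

For a continuous step input, C/C₀ ≈ ½·erfc((x−vt)/(2√(Dt))).
vt = 0.450 × 159 = 71.55 m and 2√(Dt) = 2√(0.172 × 159) = 10.46 m.
Argument (x−vt)/(2√(Dt)) = (62.8 − 71.55)/10.46 = -0.8365; ½·erfc(-0.8365) = 0.8816.
C = 13.8 × 0.8816 = 12.2 mg/L.

12.2 mg/L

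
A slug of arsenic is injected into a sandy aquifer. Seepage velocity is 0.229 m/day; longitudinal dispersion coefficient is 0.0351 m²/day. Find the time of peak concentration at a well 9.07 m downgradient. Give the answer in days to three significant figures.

For the 1D instantaneous-source solution, setting ∂C/∂t = 0 at fixed x gives v²t² + 2Dt − x² = 0, so t = (√(D² + v²x²) − D)/v².
√(D² + v²x²) = √(0.0351² + 0.229² × 9.07²) = 2.077; v² = 0.052441.
t = (2.077 − 0.0351)/0.052441 = 38.9 days (vs. the pure-advection estimate x/v = 39.6 d).

38.9 days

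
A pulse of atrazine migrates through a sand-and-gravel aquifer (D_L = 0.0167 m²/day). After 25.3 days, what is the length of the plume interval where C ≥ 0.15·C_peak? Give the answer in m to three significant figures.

The plume is Gaussian with σ = √(2Dt) = √(2 × 0.0167 × 25.3) = 0.9192 m.
C/C_peak = exp(−Δx²/(2σ²)) = 0.15 ⇒ Δx = σ·√(−2 ln 0.15) = 0.9192 × 1.948 = 1.791 m.
Width = 2Δx = 3.58 m.

3.58 m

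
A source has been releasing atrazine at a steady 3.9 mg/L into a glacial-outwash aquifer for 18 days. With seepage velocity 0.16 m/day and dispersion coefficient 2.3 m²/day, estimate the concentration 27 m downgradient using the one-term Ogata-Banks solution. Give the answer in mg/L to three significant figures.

For a continuous step input, C/C₀ ≈ ½·erfc((x−vt)/(2√(Dt))).
vt = 0.16 × 18 = 2.88 m and 2√(Dt) = 2√(2.3 × 18) = 12.87 m.
Argument (x−vt)/(2√(Dt)) = (27 − 2.88)/12.87 = 1.874; ½·erfc(1.874) = 0.004022.
C = 3.9 × 0.004022 = 0.0157 mg/L.

0.0157 mg/L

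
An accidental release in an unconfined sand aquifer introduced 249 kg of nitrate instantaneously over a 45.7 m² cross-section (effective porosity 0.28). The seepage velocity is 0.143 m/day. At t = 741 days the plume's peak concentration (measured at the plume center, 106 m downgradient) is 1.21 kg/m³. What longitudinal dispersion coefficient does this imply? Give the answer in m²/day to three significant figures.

0.0278 m²/day

At the plume center C_max = M/(n_e·A·√(4πDt)), so D = M²/(4πt·(n_e·A·C_max)²).
n_e·A·C_max = 0.28 × 45.7 × 1.21 = 15.48 kg/m.
D = 249²/(4π × 741 × 15.48²) = 0.0278 m²/day.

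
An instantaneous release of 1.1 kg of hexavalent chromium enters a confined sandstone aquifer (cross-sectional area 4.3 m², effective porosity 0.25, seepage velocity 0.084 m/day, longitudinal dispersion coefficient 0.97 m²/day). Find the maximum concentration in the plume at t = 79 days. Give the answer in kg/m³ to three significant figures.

0.0330 kg/m³

The peak of an instantaneous 1D plume sits at x = vt; there the Gaussian factor is 1 and C_max = M/(n_e·A·√(4πDt)), where n_e·A is the pore area the mass is dissolved in.
√(4πDt) = √(4π × 0.97 × 79) = 31.03 m, so C_max = 1.1/(0.25 × 4.3 × 31.03) = 0.0330 kg/m³.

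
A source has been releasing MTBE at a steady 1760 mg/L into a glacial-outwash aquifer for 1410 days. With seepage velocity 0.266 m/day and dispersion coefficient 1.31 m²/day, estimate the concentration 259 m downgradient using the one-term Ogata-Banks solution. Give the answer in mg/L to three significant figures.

1710 mg/L

For a continuous step input, C/C₀ ≈ ½·erfc((x−vt)/(2√(Dt))).
vt = 0.266 × 1410 = 375.06 m and 2√(Dt) = 2√(1.31 × 1410) = 85.96 m.
Argument (x−vt)/(2√(Dt)) = (259 − 375.06)/85.96 = -1.350; ½·erfc(-1.350) = 0.9719.
C = 1760 × 0.9719 = 1710 mg/L.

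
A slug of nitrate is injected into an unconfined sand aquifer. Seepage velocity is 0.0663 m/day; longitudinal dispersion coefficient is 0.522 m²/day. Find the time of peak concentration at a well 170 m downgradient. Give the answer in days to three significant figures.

2450 days

For the 1D instantaneous-source solution, setting ∂C/∂t = 0 at fixed x gives v²t² + 2Dt − x² = 0, so t = (√(D² + v²x²) − D)/v².
√(D² + v²x²) = √(0.522² + 0.0663² × 170²) = 11.28; v² = 0.00439569.
t = (11.28 − 0.522)/0.00439569 = 2450 days (vs. the pure-advection estimate x/v = 2560 d).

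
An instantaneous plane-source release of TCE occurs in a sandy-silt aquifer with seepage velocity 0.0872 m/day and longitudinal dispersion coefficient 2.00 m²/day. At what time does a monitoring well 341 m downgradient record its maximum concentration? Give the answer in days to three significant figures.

3660 days

For the 1D instantaneous-source solution, setting ∂C/∂t = 0 at fixed x gives v²t² + 2Dt − x² = 0, so t = (√(D² + v²x²) − D)/v².
√(D² + v²x²) = √(2.00² + 0.0872² × 341²) = 29.80; v² = 0.00760384.
t = (29.80 − 2.00)/0.00760384 = 3660 days (vs. the pure-advection estimate x/v = 3910 d).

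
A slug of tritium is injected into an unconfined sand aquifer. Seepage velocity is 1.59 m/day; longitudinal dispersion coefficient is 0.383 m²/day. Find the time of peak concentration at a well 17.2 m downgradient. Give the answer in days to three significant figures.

For the 1D instantaneous-source solution, setting ∂C/∂t = 0 at fixed x gives v²t² + 2Dt − x² = 0, so t = (√(D² + v²x²) − D)/v².
√(D² + v²x²) = √(0.383² + 1.59² × 17.2²) = 27.35; v² = 2.5281.
t = (27.35 − 0.383)/2.5281 = 10.7 days (vs. the pure-advection estimate x/v = 10.8 d).

10.7 days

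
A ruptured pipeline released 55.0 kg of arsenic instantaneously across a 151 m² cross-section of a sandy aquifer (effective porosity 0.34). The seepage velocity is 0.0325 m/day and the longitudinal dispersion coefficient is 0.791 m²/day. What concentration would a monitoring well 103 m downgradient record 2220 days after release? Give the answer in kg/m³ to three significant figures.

0.00630 kg/m³

For an instantaneous plane source, C(x,t) = M/(n_e·A·√(4πDt)) · exp(−(x−vt)²/(4Dt)), with n_e·A the pore (flow) area.
Plume center vt = 0.0325 × 2220 = 72.15 m, so the well at 103 m is 30.85 m downgradient of the peak.
√(4πDt) = 148.5 m, giving peak height M/(n_e·A·√(4πDt)) = 55.0/(0.34 × 151 × 148.5) = 0.007214 kg/m³.
(x−vt)²/(4Dt) = (30.85)²/(4 × 0.791 × 2220) = 0.1355; exp(−0.1355) = 0.8733.
C = 0.007214 × 0.8733 = 0.00630 kg/m³.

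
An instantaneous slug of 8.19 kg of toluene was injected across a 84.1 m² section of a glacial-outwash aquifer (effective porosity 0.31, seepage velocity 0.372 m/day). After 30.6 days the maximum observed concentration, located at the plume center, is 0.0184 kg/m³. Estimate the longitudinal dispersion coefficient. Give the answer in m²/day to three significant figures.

0.758 m²/day

At the plume center C_max = M/(n_e·A·√(4πDt)), so D = M²/(4πt·(n_e·A·C_max)²).
n_e·A·C_max = 0.31 × 84.1 × 0.0184 = 0.4797 kg/m.
D = 8.19²/(4π × 30.6 × 0.4797²) = 0.758 m²/day.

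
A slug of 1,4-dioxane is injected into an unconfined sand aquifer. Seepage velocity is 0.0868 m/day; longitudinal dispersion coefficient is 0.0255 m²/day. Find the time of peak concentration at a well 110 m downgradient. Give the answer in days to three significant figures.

For the 1D instantaneous-source solution, setting ∂C/∂t = 0 at fixed x gives v²t² + 2Dt − x² = 0, so t = (√(D² + v²x²) − D)/v².
√(D² + v²x²) = √(0.0255² + 0.0868² × 110²) = 9.548; v² = 0.00753424.
t = (9.548 − 0.0255)/0.00753424 = 1260 days (vs. the pure-advection estimate x/v = 1270 d).

1260 days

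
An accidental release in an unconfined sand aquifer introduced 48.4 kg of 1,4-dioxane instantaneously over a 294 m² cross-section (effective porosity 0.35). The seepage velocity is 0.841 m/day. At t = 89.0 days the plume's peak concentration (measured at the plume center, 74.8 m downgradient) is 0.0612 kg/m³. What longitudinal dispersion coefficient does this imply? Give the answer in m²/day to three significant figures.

At the plume center C_max = M/(n_e·A·√(4πDt)), so D = M²/(4πt·(n_e·A·C_max)²).
n_e·A·C_max = 0.35 × 294 × 0.0612 = 6.297 kg/m.
D = 48.4²/(4π × 89.0 × 6.297²) = 0.0528 m²/day.

0.0528 m²/day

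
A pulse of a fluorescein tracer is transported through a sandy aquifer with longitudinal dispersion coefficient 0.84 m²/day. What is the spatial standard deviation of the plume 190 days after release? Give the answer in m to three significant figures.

17.9 m

Dispersive spreading gives a Gaussian with σ² = 2Dt; advection only shifts the center.
σ = √(2 × 0.84 × 190) = 17.9 m.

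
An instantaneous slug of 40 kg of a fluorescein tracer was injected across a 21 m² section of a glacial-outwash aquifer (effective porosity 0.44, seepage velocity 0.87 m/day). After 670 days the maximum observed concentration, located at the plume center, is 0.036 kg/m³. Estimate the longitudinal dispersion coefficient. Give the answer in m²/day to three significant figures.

1.72 m²/day

At the plume center C_max = M/(n_e·A·√(4πDt)), so D = M²/(4πt·(n_e·A·C_max)²).
n_e·A·C_max = 0.44 × 21 × 0.036 = 0.3326 kg/m.
D = 40²/(4π × 670 × 0.3326²) = 1.72 m²/day.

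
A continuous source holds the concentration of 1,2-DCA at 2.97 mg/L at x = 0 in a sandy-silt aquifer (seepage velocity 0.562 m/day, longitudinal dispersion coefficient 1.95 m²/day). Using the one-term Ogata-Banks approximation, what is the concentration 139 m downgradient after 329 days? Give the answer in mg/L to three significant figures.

For a continuous step input, C/C₀ ≈ ½·erfc((x−vt)/(2√(Dt))).
vt = 0.562 × 329 = 184.898 m and 2√(Dt) = 2√(1.95 × 329) = 50.66 m.
Argument (x−vt)/(2√(Dt)) = (139 − 184.898)/50.66 = -0.9060; ½·erfc(-0.9060) = 0.9000.
C = 2.97 × 0.9000 = 2.67 mg/L.

2.67 mg/L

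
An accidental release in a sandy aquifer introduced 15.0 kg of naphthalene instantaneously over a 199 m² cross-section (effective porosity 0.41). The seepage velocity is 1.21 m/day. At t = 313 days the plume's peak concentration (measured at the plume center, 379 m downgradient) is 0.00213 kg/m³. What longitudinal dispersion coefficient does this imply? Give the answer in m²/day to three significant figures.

At the plume center C_max = M/(n_e·A·√(4πDt)), so D = M²/(4πt·(n_e·A·C_max)²).
n_e·A·C_max = 0.41 × 199 × 0.00213 = 0.1738 kg/m.
D = 15.0²/(4π × 313 × 0.1738²) = 1.89 m²/day.

1.89 m²/day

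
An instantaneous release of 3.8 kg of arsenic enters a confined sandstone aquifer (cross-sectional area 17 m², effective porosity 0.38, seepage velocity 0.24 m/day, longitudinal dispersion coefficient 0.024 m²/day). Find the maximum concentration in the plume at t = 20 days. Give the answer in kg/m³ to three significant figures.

0.240 kg/m³

The peak of an instantaneous 1D plume sits at x = vt; there the Gaussian factor is 1 and C_max = M/(n_e·A·√(4πDt)), where n_e·A is the pore area the mass is dissolved in.
√(4πDt) = √(4π × 0.024 × 20) = 2.456 m, so C_max = 3.8/(0.38 × 17 × 2.456) = 0.240 kg/m³.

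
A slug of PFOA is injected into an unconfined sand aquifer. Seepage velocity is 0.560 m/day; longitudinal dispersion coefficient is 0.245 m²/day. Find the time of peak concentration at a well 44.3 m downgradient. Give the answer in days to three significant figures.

For the 1D instantaneous-source solution, setting ∂C/∂t = 0 at fixed x gives v²t² + 2Dt − x² = 0, so t = (√(D² + v²x²) − D)/v².
√(D² + v²x²) = √(0.245² + 0.560² × 44.3²) = 24.81; v² = 0.3136.
t = (24.81 − 0.245)/0.3136 = 78.3 days (vs. the pure-advection estimate x/v = 79.1 d).

78.3 days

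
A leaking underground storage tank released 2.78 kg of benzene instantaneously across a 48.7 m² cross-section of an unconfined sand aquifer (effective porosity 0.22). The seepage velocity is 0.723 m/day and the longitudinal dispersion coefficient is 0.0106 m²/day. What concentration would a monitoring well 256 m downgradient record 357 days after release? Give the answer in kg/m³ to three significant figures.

For an instantaneous plane source, C(x,t) = M/(n_e·A·√(4πDt)) · exp(−(x−vt)²/(4Dt)), with n_e·A the pore (flow) area.
Plume center vt = 0.723 × 357 = 258.111 m, so the well at 256 m is 2.111 m upgradient of the peak.
√(4πDt) = 6.896 m, giving peak height M/(n_e·A·√(4πDt)) = 2.78/(0.22 × 48.7 × 6.896) = 0.03763 kg/m³.
(x−vt)²/(4Dt) = (-2.111)²/(4 × 0.0106 × 357) = 0.2944; exp(−0.2944) = 0.7450.
C = 0.03763 × 0.7450 = 0.0280 kg/m³.

0.0280 kg/m³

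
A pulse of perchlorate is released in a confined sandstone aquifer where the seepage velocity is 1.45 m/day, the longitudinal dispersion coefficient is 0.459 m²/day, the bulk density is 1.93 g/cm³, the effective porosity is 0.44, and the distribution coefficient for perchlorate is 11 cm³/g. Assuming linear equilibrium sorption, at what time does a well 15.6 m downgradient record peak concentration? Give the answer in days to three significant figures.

Retardation factor R = 1 + ρ_b·K_d/n = 1 + 1.93 × 11/0.44 = 49.25.
Sorption retards both mechanisms: v_R = v/R = 0.02944 m/day, D_R = D/R = 0.009320 m²/day.
Peak time from v_R²t² + 2D_R t − x² = 0: t = (√(D_R² + v_R²x²) − D_R)/v_R².
√(D_R² + v_R²x²) = √(0.009320² + 0.02944² × 15.6²) = 0.4594; v_R² = 0.0008667.
t = (0.4594 − 0.009320)/0.0008667 = 519 days.

519 days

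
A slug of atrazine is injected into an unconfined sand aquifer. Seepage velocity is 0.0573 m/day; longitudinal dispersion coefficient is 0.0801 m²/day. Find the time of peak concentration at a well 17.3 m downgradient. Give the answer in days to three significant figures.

For the 1D instantaneous-source solution, setting ∂C/∂t = 0 at fixed x gives v²t² + 2Dt − x² = 0, so t = (√(D² + v²x²) − D)/v².
√(D² + v²x²) = √(0.0801² + 0.0573² × 17.3²) = 0.9945; v² = 0.00328329.
t = (0.9945 − 0.0801)/0.00328329 = 279 days (vs. the pure-advection estimate x/v = 302 d).

279 days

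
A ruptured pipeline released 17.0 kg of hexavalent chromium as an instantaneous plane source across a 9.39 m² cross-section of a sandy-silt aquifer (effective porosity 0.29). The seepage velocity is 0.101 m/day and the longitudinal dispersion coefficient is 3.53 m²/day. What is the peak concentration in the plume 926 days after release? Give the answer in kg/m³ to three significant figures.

The peak of an instantaneous 1D plume sits at x = vt; there the Gaussian factor is 1 and C_max = M/(n_e·A·√(4πDt)), where n_e·A is the pore area the mass is dissolved in.
√(4πDt) = √(4π × 3.53 × 926) = 202.7 m, so C_max = 17.0/(0.29 × 9.39 × 202.7) = 0.0308 kg/m³.

0.0308 kg/m³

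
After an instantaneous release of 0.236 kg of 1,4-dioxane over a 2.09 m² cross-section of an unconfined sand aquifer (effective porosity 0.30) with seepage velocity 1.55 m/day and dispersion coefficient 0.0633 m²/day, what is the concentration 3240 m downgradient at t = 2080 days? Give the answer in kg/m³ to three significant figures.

For an instantaneous plane source, C(x,t) = M/(n_e·A·√(4πDt)) · exp(−(x−vt)²/(4Dt)), with n_e·A the pore (flow) area.
Plume center vt = 1.55 × 2080 = 3224 m, so the well at 3240 m is 16 m downgradient of the peak.
√(4πDt) = 40.68 m, giving peak height M/(n_e·A·√(4πDt)) = 0.236/(0.30 × 2.09 × 40.68) = 0.009253 kg/m³.
(x−vt)²/(4Dt) = (16)²/(4 × 0.0633 × 2080) = 0.4861; exp(−0.4861) = 0.6150.
C = 0.009253 × 0.6150 = 0.00569 kg/m³.

0.00569 kg/m³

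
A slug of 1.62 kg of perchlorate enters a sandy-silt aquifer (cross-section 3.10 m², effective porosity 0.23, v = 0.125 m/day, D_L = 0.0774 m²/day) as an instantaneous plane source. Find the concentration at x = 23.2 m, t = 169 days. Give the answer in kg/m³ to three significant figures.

For an instantaneous plane source, C(x,t) = M/(n_e·A·√(4πDt)) · exp(−(x−vt)²/(4Dt)), with n_e·A the pore (flow) area.
Plume center vt = 0.125 × 169 = 21.125 m, so the well at 23.2 m is 2.075 m downgradient of the peak.
√(4πDt) = 12.82 m, giving peak height M/(n_e·A·√(4πDt)) = 1.62/(0.23 × 3.10 × 12.82) = 0.1772 kg/m³.
(x−vt)²/(4Dt) = (2.075)²/(4 × 0.0774 × 169) = 0.08229; exp(−0.08229) = 0.9210.
C = 0.1772 × 0.9210 = 0.163 kg/m³.

0.163 kg/m³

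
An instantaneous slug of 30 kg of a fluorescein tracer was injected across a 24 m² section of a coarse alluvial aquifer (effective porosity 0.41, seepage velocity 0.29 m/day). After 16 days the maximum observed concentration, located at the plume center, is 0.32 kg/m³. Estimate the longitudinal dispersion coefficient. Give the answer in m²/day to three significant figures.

At the plume center C_max = M/(n_e·A·√(4πDt)), so D = M²/(4πt·(n_e·A·C_max)²).
n_e·A·C_max = 0.41 × 24 × 0.32 = 3.149 kg/m.
D = 30²/(4π × 16 × 3.149²) = 0.451 m²/day.

0.451 m²/day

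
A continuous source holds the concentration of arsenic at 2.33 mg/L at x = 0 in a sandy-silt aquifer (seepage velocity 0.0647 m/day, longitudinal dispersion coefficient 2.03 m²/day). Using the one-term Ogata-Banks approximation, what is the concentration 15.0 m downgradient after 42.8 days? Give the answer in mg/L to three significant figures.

0.412 mg/L

For a continuous step input, C/C₀ ≈ ½·erfc((x−vt)/(2√(Dt))).
vt = 0.0647 × 42.8 = 2.76916 m and 2√(Dt) = 2√(2.03 × 42.8) = 18.64 m.
Argument (x−vt)/(2√(Dt)) = (15.0 − 2.76916)/18.64 = 0.6562; ½·erfc(0.6562) = 0.1767.
C = 2.33 × 0.1767 = 0.412 mg/L.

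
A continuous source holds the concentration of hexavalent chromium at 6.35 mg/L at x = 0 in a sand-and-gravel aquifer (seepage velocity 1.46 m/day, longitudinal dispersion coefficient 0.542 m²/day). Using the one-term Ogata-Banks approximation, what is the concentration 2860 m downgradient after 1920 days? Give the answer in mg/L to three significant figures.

0.677 mg/L

For a continuous step input, C/C₀ ≈ ½·erfc((x−vt)/(2√(Dt))).
vt = 1.46 × 1920 = 2803.2 m and 2√(Dt) = 2√(0.542 × 1920) = 64.52 m.
Argument (x−vt)/(2√(Dt)) = (2860 − 2803.2)/64.52 = 0.8803; ½·erfc(0.8803) = 0.1066.
C = 6.35 × 0.1066 = 0.677 mg/L.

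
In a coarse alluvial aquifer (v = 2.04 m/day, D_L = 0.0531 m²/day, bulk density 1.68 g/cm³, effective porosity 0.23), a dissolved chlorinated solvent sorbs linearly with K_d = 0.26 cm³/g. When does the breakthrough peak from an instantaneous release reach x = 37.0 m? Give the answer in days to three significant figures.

52.5 days

Retardation factor R = 1 + ρ_b·K_d/n = 1 + 1.68 × 0.26/0.23 = 2.899.
Sorption retards both mechanisms: v_R = v/R = 0.7037 m/day, D_R = D/R = 0.01832 m²/day.
Peak time from v_R²t² + 2D_R t − x² = 0: t = (√(D_R² + v_R²x²) − D_R)/v_R².
√(D_R² + v_R²x²) = √(0.01832² + 0.7037² × 37.0²) = 26.04; v_R² = 0.4952.
t = (26.04 − 0.01832)/0.4952 = 52.5 days.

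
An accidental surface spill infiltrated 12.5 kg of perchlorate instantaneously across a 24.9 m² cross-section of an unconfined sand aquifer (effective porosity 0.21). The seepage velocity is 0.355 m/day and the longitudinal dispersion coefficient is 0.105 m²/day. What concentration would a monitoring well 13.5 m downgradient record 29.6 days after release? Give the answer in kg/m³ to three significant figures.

0.186 kg/m³

For an instantaneous plane source, C(x,t) = M/(n_e·A·√(4πDt)) · exp(−(x−vt)²/(4Dt)), with n_e·A the pore (flow) area.
Plume center vt = 0.355 × 29.6 = 10.508 m, so the well at 13.5 m is 2.992 m downgradient of the peak.
√(4πDt) = 6.250 m, giving peak height M/(n_e·A·√(4πDt)) = 12.5/(0.21 × 24.9 × 6.250) = 0.3825 kg/m³.
(x−vt)²/(4Dt) = (2.992)²/(4 × 0.105 × 29.6) = 0.7201; exp(−0.7201) = 0.4867.
C = 0.3825 × 0.4867 = 0.186 kg/m³.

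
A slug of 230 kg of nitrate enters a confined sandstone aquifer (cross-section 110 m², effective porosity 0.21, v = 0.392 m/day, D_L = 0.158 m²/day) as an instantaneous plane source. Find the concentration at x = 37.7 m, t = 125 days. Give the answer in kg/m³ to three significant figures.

0.126 kg/m³

For an instantaneous plane source, C(x,t) = M/(n_e·A·√(4πDt)) · exp(−(x−vt)²/(4Dt)), with n_e·A the pore (flow) area.
Plume center vt = 0.392 × 125 = 49 m, so the well at 37.7 m is 11.3 m upgradient of the peak.
√(4πDt) = 15.75 m, giving peak height M/(n_e·A·√(4πDt)) = 230/(0.21 × 110 × 15.75) = 0.6322 kg/m³.
(x−vt)²/(4Dt) = (-11.3)²/(4 × 0.158 × 125) = 1.616; exp(−1.616) = 0.1987.
C = 0.6322 × 0.1987 = 0.126 kg/m³.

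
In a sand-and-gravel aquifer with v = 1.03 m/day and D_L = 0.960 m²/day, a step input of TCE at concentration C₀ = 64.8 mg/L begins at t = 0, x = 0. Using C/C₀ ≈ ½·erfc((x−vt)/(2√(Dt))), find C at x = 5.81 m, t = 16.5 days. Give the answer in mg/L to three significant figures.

63.3 mg/L

For a continuous step input, C/C₀ ≈ ½·erfc((x−vt)/(2√(Dt))).
vt = 1.03 × 16.5 = 16.995 m and 2√(Dt) = 2√(0.960 × 16.5) = 7.960 m.
Argument (x−vt)/(2√(Dt)) = (5.81 − 16.995)/7.960 = -1.405; ½·erfc(-1.405) = 0.9765.
C = 64.8 × 0.9765 = 63.3 mg/L.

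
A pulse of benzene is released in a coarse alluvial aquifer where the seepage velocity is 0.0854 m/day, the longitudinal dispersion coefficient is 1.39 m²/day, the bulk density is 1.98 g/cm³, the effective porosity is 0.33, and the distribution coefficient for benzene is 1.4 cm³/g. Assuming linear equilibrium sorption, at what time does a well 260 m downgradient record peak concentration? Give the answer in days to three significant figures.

26900 days

Retardation factor R = 1 + ρ_b·K_d/n = 1 + 1.98 × 1.4/0.33 = 9.400.
Sorption retards both mechanisms: v_R = v/R = 0.009085 m/day, D_R = D/R = 0.1479 m²/day.
Peak time from v_R²t² + 2D_R t − x² = 0: t = (√(D_R² + v_R²x²) − D_R)/v_R².
√(D_R² + v_R²x²) = √(0.1479² + 0.009085² × 260²) = 2.367; v_R² = 8.254e-05.
t = (2.367 − 0.1479)/8.254e-05 = 26900 days.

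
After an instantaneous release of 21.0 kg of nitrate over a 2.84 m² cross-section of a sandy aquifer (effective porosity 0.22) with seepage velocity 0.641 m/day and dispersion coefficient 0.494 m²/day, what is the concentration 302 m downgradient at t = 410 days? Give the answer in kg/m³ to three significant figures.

For an instantaneous plane source, C(x,t) = M/(n_e·A·√(4πDt)) · exp(−(x−vt)²/(4Dt)), with n_e·A the pore (flow) area.
Plume center vt = 0.641 × 410 = 262.81 m, so the well at 302 m is 39.19 m downgradient of the peak.
√(4πDt) = 50.45 m, giving peak height M/(n_e·A·√(4πDt)) = 21.0/(0.22 × 2.84 × 50.45) = 0.6662 kg/m³.
(x−vt)²/(4Dt) = (39.19)²/(4 × 0.494 × 410) = 1.896; exp(−1.896) = 0.1502.
C = 0.6662 × 0.1502 = 0.100 kg/m³.

0.100 kg/m³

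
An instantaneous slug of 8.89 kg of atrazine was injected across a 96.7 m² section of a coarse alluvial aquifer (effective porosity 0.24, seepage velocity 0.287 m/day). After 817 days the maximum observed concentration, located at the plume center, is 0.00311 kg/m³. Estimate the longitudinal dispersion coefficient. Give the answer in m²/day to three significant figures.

1.48 m²/day

At the plume center C_max = M/(n_e·A·√(4πDt)), so D = M²/(4πt·(n_e·A·C_max)²).
n_e·A·C_max = 0.24 × 96.7 × 0.00311 = 0.07218 kg/m.
D = 8.89²/(4π × 817 × 0.07218²) = 1.48 m²/day.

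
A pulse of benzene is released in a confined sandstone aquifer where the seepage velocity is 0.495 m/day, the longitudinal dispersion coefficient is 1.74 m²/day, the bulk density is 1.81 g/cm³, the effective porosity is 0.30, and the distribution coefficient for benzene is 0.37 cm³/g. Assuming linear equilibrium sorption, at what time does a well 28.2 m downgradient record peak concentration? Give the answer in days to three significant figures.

163 days

Retardation factor R = 1 + ρ_b·K_d/n = 1 + 1.81 × 0.37/0.30 = 3.232.
Sorption retards both mechanisms: v_R = v/R = 0.1532 m/day, D_R = D/R = 0.5384 m²/day.
Peak time from v_R²t² + 2D_R t − x² = 0: t = (√(D_R² + v_R²x²) − D_R)/v_R².
√(D_R² + v_R²x²) = √(0.5384² + 0.1532² × 28.2²) = 4.354; v_R² = 0.02347.
t = (4.354 − 0.5384)/0.02347 = 163 days.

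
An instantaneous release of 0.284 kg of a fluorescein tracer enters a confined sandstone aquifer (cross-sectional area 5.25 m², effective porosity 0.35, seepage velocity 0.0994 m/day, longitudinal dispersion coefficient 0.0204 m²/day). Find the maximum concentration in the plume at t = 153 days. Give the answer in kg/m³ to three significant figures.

The peak of an instantaneous 1D plume sits at x = vt; there the Gaussian factor is 1 and C_max = M/(n_e·A·√(4πDt)), where n_e·A is the pore area the mass is dissolved in.
√(4πDt) = √(4π × 0.0204 × 153) = 6.263 m, so C_max = 0.284/(0.35 × 5.25 × 6.263) = 0.0247 kg/m³.

0.0247 kg/m³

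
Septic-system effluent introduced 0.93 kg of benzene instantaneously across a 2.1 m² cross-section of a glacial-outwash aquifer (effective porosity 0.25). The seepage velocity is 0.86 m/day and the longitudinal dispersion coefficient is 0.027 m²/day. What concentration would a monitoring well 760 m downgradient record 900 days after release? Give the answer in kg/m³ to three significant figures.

For an instantaneous plane source, C(x,t) = M/(n_e·A·√(4πDt)) · exp(−(x−vt)²/(4Dt)), with n_e·A the pore (flow) area.
Plume center vt = 0.86 × 900 = 774 m, so the well at 760 m is 14 m upgradient of the peak.
√(4πDt) = 17.47 m, giving peak height M/(n_e·A·√(4πDt)) = 0.93/(0.25 × 2.1 × 17.47) = 0.1014 kg/m³.
(x−vt)²/(4Dt) = (-14)²/(4 × 0.027 × 900) = 2.016; exp(−2.016) = 0.1332.
C = 0.1014 × 0.1332 = 0.0135 kg/m³.

0.0135 kg/m³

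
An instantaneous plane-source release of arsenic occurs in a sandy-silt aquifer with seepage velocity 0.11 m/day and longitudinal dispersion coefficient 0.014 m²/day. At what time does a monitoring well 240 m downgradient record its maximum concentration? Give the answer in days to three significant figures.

For the 1D instantaneous-source solution, setting ∂C/∂t = 0 at fixed x gives v²t² + 2Dt − x² = 0, so t = (√(D² + v²x²) − D)/v².
√(D² + v²x²) = √(0.014² + 0.11² × 240²) = 26.40; v² = 0.0121.
t = (26.40 − 0.014)/0.0121 = 2180 days (vs. the pure-advection estimate x/v = 2180 d).

2180 days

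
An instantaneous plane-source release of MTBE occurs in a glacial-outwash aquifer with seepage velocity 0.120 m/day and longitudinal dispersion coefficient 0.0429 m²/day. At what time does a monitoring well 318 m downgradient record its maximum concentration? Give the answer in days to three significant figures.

2650 days

For the 1D instantaneous-source solution, setting ∂C/∂t = 0 at fixed x gives v²t² + 2Dt − x² = 0, so t = (√(D² + v²x²) − D)/v².
√(D² + v²x²) = √(0.0429² + 0.120² × 318²) = 38.16; v² = 0.0144.
t = (38.16 − 0.0429)/0.0144 = 2650 days (vs. the pure-advection estimate x/v = 2650 d).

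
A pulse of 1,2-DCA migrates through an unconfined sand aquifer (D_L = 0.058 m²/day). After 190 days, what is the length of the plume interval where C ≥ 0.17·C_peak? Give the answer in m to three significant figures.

The plume is Gaussian with σ = √(2Dt) = √(2 × 0.058 × 190) = 4.695 m.
C/C_peak = exp(−Δx²/(2σ²)) = 0.17 ⇒ Δx = σ·√(−2 ln 0.17) = 4.695 × 1.883 = 8.841 m.
Width = 2Δx = 17.7 m.

17.7 m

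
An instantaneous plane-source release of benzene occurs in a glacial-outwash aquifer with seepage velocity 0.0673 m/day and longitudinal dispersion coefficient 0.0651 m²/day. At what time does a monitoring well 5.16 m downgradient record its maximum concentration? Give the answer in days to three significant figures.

63.6 days

For the 1D instantaneous-source solution, setting ∂C/∂t = 0 at fixed x gives v²t² + 2Dt − x² = 0, so t = (√(D² + v²x²) − D)/v².
√(D² + v²x²) = √(0.0651² + 0.0673² × 5.16²) = 0.3533; v² = 0.00452929.
t = (0.3533 − 0.0651)/0.00452929 = 63.6 days (vs. the pure-advection estimate x/v = 76.7 d).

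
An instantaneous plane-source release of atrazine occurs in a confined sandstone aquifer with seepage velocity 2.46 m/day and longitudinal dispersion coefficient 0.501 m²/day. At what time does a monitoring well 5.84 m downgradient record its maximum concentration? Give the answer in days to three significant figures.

For the 1D instantaneous-source solution, setting ∂C/∂t = 0 at fixed x gives v²t² + 2Dt − x² = 0, so t = (√(D² + v²x²) − D)/v².
√(D² + v²x²) = √(0.501² + 2.46² × 5.84²) = 14.38; v² = 6.0516.
t = (14.38 − 0.501)/6.0516 = 2.29 days (vs. the pure-advection estimate x/v = 2.37 d).

2.29 days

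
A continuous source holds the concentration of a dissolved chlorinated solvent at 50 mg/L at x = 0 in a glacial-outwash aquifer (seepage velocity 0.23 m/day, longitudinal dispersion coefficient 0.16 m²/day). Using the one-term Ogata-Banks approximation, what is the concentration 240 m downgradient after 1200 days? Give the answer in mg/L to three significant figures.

For a continuous step input, C/C₀ ≈ ½·erfc((x−vt)/(2√(Dt))).
vt = 0.23 × 1200 = 276 m and 2√(Dt) = 2√(0.16 × 1200) = 27.71 m.
Argument (x−vt)/(2√(Dt)) = (240 − 276)/27.71 = -1.299; ½·erfc(-1.299) = 0.9669.
C = 50 × 0.9669 = 48.3 mg/L.

48.3 mg/L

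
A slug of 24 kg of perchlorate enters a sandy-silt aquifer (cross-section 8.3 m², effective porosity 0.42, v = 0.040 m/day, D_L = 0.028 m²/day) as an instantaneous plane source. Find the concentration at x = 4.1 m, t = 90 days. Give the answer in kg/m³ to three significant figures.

1.19 kg/m³

For an instantaneous plane source, C(x,t) = M/(n_e·A·√(4πDt)) · exp(−(x−vt)²/(4Dt)), with n_e·A the pore (flow) area.
Plume center vt = 0.040 × 90 = 3.6 m, so the well at 4.1 m is 0.5 m downgradient of the peak.
√(4πDt) = 5.627 m, giving peak height M/(n_e·A·√(4πDt)) = 24/(0.42 × 8.3 × 5.627) = 1.224 kg/m³.
(x−vt)²/(4Dt) = (0.5)²/(4 × 0.028 × 90) = 0.02480; exp(−0.02480) = 0.9755.
C = 1.224 × 0.9755 = 1.19 kg/m³.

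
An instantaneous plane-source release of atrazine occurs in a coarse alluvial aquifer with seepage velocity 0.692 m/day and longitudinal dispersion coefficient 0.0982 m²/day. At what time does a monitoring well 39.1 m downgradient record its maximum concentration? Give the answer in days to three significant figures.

56.3 days

For the 1D instantaneous-source solution, setting ∂C/∂t = 0 at fixed x gives v²t² + 2Dt − x² = 0, so t = (√(D² + v²x²) − D)/v².
√(D² + v²x²) = √(0.0982² + 0.692² × 39.1²) = 27.06; v² = 0.478864.
t = (27.06 − 0.0982)/0.478864 = 56.3 days (vs. the pure-advection estimate x/v = 56.5 d).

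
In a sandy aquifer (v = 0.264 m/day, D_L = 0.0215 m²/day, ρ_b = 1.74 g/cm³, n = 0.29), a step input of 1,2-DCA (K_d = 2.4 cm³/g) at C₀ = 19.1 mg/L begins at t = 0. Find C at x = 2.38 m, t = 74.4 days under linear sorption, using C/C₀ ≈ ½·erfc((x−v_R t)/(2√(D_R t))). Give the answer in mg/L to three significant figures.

Retardation factor R = 1 + ρ_b·K_d/n = 1 + 1.74 × 2.4/0.29 = 15.40.
Sorption retards both mechanisms: v_R = v/R = 0.01714 m/day, D_R = D/R = 0.001396 m²/day.
v_R·t = 0.01714 × 74.4 = 1.275216 m; 2√(D_R t) = 0.6446 m; argument = (2.38 − 1.275216)/0.6446 = 1.714.
C = C₀ × ½·erfc(1.714) = 19.1 × 0.007676 = 0.147 mg/L.

0.147 mg/L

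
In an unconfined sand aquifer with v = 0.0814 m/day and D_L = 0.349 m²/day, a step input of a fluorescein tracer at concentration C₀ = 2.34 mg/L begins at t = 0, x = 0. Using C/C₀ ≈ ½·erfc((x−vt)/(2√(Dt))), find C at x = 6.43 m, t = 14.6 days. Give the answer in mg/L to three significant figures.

0.118 mg/L

For a continuous step input, C/C₀ ≈ ½·erfc((x−vt)/(2√(Dt))).
vt = 0.0814 × 14.6 = 1.18844 m and 2√(Dt) = 2√(0.349 × 14.6) = 4.515 m.
Argument (x−vt)/(2√(Dt)) = (6.43 − 1.18844)/4.515 = 1.161; ½·erfc(1.161) = 0.05031.
C = 2.34 × 0.05031 = 0.118 mg/L.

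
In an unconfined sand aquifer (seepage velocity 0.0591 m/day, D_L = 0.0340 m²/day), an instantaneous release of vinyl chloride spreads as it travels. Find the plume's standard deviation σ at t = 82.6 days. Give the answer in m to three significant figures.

2.37 m

Dispersive spreading gives a Gaussian with σ² = 2Dt; advection only shifts the center.
σ = √(2 × 0.0340 × 82.6) = 2.37 m.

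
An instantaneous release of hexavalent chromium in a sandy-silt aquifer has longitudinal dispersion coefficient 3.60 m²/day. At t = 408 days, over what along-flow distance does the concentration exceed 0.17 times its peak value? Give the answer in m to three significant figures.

The plume is Gaussian with σ = √(2Dt) = √(2 × 3.60 × 408) = 54.20 m.
C/C_peak = exp(−Δx²/(2σ²)) = 0.17 ⇒ Δx = σ·√(−2 ln 0.17) = 54.20 × 1.883 = 102.1 m.
Width = 2Δx = 204 m.

204 m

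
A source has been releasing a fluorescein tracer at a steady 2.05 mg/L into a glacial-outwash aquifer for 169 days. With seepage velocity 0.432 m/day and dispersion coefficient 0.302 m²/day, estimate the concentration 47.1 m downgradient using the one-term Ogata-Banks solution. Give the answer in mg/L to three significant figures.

For a continuous step input, C/C₀ ≈ ½·erfc((x−vt)/(2√(Dt))).
vt = 0.432 × 169 = 73.008 m and 2√(Dt) = 2√(0.302 × 169) = 14.29 m.
Argument (x−vt)/(2√(Dt)) = (47.1 − 73.008)/14.29 = -1.813; ½·erfc(-1.813) = 0.9948.
C = 2.05 × 0.9948 = 2.04 mg/L.

2.04 mg/L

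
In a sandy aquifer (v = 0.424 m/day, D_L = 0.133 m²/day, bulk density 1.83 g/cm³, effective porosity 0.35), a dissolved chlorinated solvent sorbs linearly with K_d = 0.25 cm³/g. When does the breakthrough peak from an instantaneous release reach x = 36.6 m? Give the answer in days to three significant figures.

197 days

Retardation factor R = 1 + ρ_b·K_d/n = 1 + 1.83 × 0.25/0.35 = 2.307.
Sorption retards both mechanisms: v_R = v/R = 0.1838 m/day, D_R = D/R = 0.05765 m²/day.
Peak time from v_R²t² + 2D_R t − x² = 0: t = (√(D_R² + v_R²x²) − D_R)/v_R².
√(D_R² + v_R²x²) = √(0.05765² + 0.1838² × 36.6²) = 6.727; v_R² = 0.03378.
t = (6.727 − 0.05765)/0.03378 = 197 days.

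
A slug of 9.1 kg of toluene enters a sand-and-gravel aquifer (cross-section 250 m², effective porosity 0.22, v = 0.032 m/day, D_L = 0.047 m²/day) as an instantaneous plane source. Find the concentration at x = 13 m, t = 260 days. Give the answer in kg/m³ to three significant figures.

0.00853 kg/m³

For an instantaneous plane source, C(x,t) = M/(n_e·A·√(4πDt)) · exp(−(x−vt)²/(4Dt)), with n_e·A the pore (flow) area.
Plume center vt = 0.032 × 260 = 8.32 m, so the well at 13 m is 4.68 m downgradient of the peak.
√(4πDt) = 12.39 m, giving peak height M/(n_e·A·√(4πDt)) = 9.1/(0.22 × 250 × 12.39) = 0.01335 kg/m³.
(x−vt)²/(4Dt) = (4.68)²/(4 × 0.047 × 260) = 0.4481; exp(−0.4481) = 0.6388.
C = 0.01335 × 0.6388 = 0.00853 kg/m³.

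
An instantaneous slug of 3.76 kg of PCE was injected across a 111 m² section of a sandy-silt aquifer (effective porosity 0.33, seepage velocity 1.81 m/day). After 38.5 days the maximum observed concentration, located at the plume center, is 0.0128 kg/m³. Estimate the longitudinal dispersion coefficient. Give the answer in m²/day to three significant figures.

0.133 m²/day

At the plume center C_max = M/(n_e·A·√(4πDt)), so D = M²/(4πt·(n_e·A·C_max)²).
n_e·A·C_max = 0.33 × 111 × 0.0128 = 0.4689 kg/m.
D = 3.76²/(4π × 38.5 × 0.4689²) = 0.133 m²/day.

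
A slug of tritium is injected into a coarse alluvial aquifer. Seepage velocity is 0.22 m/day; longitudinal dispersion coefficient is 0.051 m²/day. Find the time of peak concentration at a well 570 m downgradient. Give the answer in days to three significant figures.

For the 1D instantaneous-source solution, setting ∂C/∂t = 0 at fixed x gives v²t² + 2Dt − x² = 0, so t = (√(D² + v²x²) − D)/v².
√(D² + v²x²) = √(0.051² + 0.22² × 570²) = 125.4; v² = 0.0484.
t = (125.4 − 0.051)/0.0484 = 2590 days (vs. the pure-advection estimate x/v = 2590 d).

2590 days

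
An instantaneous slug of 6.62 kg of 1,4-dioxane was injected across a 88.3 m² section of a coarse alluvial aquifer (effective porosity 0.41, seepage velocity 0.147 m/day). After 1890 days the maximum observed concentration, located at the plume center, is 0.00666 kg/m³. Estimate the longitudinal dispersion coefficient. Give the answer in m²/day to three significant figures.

At the plume center C_max = M/(n_e·A·√(4πDt)), so D = M²/(4πt·(n_e·A·C_max)²).
n_e·A·C_max = 0.41 × 88.3 × 0.00666 = 0.2411 kg/m.
D = 6.62²/(4π × 1890 × 0.2411²) = 0.0317 m²/day.

0.0317 m²/day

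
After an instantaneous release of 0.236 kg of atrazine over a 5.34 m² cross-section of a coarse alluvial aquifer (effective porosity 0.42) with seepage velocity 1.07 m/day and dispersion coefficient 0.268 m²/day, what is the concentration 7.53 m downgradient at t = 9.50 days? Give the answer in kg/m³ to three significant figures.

For an instantaneous plane source, C(x,t) = M/(n_e·A·√(4πDt)) · exp(−(x−vt)²/(4Dt)), with n_e·A the pore (flow) area.
Plume center vt = 1.07 × 9.50 = 10.165 m, so the well at 7.53 m is 2.635 m upgradient of the peak.
√(4πDt) = 5.656 m, giving peak height M/(n_e·A·√(4πDt)) = 0.236/(0.42 × 5.34 × 5.656) = 0.01860 kg/m³.
(x−vt)²/(4Dt) = (-2.635)²/(4 × 0.268 × 9.50) = 0.6818; exp(−0.6818) = 0.5057.
C = 0.01860 × 0.5057 = 0.00941 kg/m³.

0.00941 kg/m³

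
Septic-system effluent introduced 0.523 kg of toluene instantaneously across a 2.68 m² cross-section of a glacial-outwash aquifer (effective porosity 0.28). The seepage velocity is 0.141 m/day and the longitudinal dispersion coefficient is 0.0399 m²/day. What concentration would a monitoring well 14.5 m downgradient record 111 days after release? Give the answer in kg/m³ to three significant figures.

For an instantaneous plane source, C(x,t) = M/(n_e·A·√(4πDt)) · exp(−(x−vt)²/(4Dt)), with n_e·A the pore (flow) area.
Plume center vt = 0.141 × 111 = 15.651 m, so the well at 14.5 m is 1.151 m upgradient of the peak.
√(4πDt) = 7.460 m, giving peak height M/(n_e·A·√(4πDt)) = 0.523/(0.28 × 2.68 × 7.460) = 0.09343 kg/m³.
(x−vt)²/(4Dt) = (-1.151)²/(4 × 0.0399 × 111) = 0.07478; exp(−0.07478) = 0.9279.
C = 0.09343 × 0.9279 = 0.0867 kg/m³.

0.0867 kg/m³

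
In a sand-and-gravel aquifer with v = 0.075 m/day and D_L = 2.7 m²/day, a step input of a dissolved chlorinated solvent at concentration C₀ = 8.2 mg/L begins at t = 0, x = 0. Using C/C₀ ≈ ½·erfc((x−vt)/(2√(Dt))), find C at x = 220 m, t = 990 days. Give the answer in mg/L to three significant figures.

0.189 mg/L

For a continuous step input, C/C₀ ≈ ½·erfc((x−vt)/(2√(Dt))).
vt = 0.075 × 990 = 74.25 m and 2√(Dt) = 2√(2.7 × 990) = 103.4 m.
Argument (x−vt)/(2√(Dt)) = (220 − 74.25)/103.4 = 1.410; ½·erfc(1.410) = 0.02307.
C = 8.2 × 0.02307 = 0.189 mg/L.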